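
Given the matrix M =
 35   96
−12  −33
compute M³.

tr M = 2 and det M = −3, so the characteristic polynomial is λ² − (2)λ + (−3) with roots 3 and −1.
Eigenvectors give P = [[3, −8], [−1, 3]] with P⁻¹ = [[3, 8], [1, 3]], and M = P·diag(3, −1)·P⁻¹.
Then M³ = P·diag(27, −1)·P⁻¹ = [[81, 8], [−27, −3]] · [[3, 8], [1, 3]] = [[251, 672], [−84, −225]].

[[251, 672], [−84, −225]]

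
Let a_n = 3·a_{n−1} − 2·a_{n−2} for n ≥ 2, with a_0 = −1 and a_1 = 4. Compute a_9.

2554

With companion matrix M = [[3, −2], [1, 0]], [a_n, a_{n−1}]ᵀ = M·[a_{n−1}, a_{n−2}]ᵀ, so [a_9, a_8]ᵀ = M⁸·[a_1, a_0]ᵀ.
M⁸ = [[511, −510], [255, −254]], giving [a_9, a_8]ᵀ = [[2554], [1274]].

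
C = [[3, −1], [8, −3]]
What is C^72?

C² = I (check: tr C = 0 and det C = −1), so C^72 = I since 72 is even.

[[1, 0], [0, 1]]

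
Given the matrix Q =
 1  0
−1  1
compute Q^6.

Q = I + N where N = [[0, 0], [−1, 0]] is strictly lower-triangular, so N^2 = 0.
(I + N)^6 = I + 6·N = [[1, 0], [−6, 1]].

[[1, 0], [−6, 1]]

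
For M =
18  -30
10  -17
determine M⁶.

[[2724, -3990], [1330, -1931]]

tr M = 1 and det M = -6, so the characteristic polynomial is λ² − (1)λ + (-6) with roots -2 and 3.
Eigenvectors give P = [[-3, 2], [-2, 1]] with P⁻¹ = [[1, -2], [2, -3]], and M = P·diag(-2, 3)·P⁻¹.
Then M⁶ = P·diag(64, 729)·P⁻¹ = [[-192, 1458], [-128, 729]] · [[1, -2], [2, -3]] = [[2724, -3990], [1330, -1931]].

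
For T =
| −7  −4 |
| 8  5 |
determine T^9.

[[−39367, −19684], [39368, 19685]]

tr T = −2 and det T = −3, so the characteristic polynomial is λ² − (−2)λ + (−3) with roots −3 and 1.
Eigenvectors give P = [[−1, −1], [1, 2]] with P⁻¹ = [[−2, −1], [1, 1]], and T = P·diag(−3, 1)·P⁻¹.
Then T^9 = P·diag(−19683, 1)·P⁻¹ = [[19683, −1], [−19683, 2]] · [[−2, −1], [1, 1]] = [[−39367, −19684], [39368, 19685]].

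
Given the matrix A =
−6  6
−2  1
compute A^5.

[[−876, 1266], [−422, 601]]

tr A = −5 and det A = 6, so the characteristic polynomial is λ² − (−5)λ + (6) with roots −3 and −2.
Eigenvectors give P = [[2, −3], [1, −2]] with P⁻¹ = [[2, −3], [1, −2]], and A = P·diag(−3, −2)·P⁻¹.
Then A^5 = P·diag(−243, −32)·P⁻¹ = [[−486, 96], [−243, 64]] · [[2, −3], [1, −2]] = [[−876, 1266], [−422, 601]].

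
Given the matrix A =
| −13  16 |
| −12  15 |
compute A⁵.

tr A = 2 and det A = −3, so the characteristic polynomial is λ² − (2)λ + (−3) with roots 3 and −1.
Eigenvectors give P = [[−1, 4], [−1, 3]] with P⁻¹ = [[3, −4], [1, −1]], and A = P·diag(3, −1)·P⁻¹.
Then A⁵ = P·diag(243, −1)·P⁻¹ = [[−243, −4], [−243, −3]] · [[3, −4], [1, −1]] = [[−733, 976], [−732, 975]].

[[−733, 976], [−732, 975]]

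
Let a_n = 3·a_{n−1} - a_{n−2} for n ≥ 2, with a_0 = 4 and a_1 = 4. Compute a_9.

6388

With companion matrix Q = [[3, -1], [1, 0]], [a_n, a_{n−1}]ᵀ = Q·[a_{n−1}, a_{n−2}]ᵀ, so [a_9, a_8]ᵀ = Q^8·[a_1, a_0]ᵀ.
Q^8 = [[2584, -987], [987, -377]], giving [a_9, a_8]ᵀ = [[6388], [2440]].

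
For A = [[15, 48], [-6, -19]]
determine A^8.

[[-52479, -157440], [19680, 59041]]

tr A = -4 and det A = 3, so the characteristic polynomial is λ² − (-4)λ + (3) with roots -1 and -3.
Eigenvectors give P = [[-3, -8], [1, 3]] with P⁻¹ = [[-3, -8], [1, 3]], and A = P·diag(-1, -3)·P⁻¹.
Then A^8 = P·diag(1, 6561)·P⁻¹ = [[-3, -52488], [1, 19683]] · [[-3, -8], [1, 3]] = [[-52479, -157440], [19680, 59041]].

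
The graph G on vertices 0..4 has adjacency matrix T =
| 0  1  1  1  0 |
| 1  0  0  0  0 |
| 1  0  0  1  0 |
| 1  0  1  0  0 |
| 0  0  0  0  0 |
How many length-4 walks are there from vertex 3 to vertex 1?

The number of length-4 walks from vertex 3 to vertex 1 is entry (3,1) of T⁴, where T is the adjacency matrix.
T² = [[3, 0, 1, 1, 0], [0, 1, 1, 1, 0], [1, 1, 2, 1, 0], [1, 1, 1, 2, 0], [0, 0, 0, 0, 0]]
T³ = [[2, 3, 4, 4, 0], [3, 0, 1, 1, 0], [4, 1, 2, 3, 0], [4, 1, 3, 2, 0], [0, 0, 0, 0, 0]]
T⁴ = [[11, 2, 6, 6, 0], [2, 3, 4, 4, 0], [6, 4, 7, 6, 0], [6, 4, 6, 7, 0], [0, 0, 0, 0, 0]]

4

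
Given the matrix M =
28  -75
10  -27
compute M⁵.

[[1618, -4125], [550, -1407]]

tr M = 1 and det M = -6, so the characteristic polynomial is λ² − (1)λ + (-6) with roots 3 and -2.
Eigenvectors give P = [[3, 5], [1, 2]] with P⁻¹ = [[2, -5], [-1, 3]], and M = P·diag(3, -2)·P⁻¹.
Then M⁵ = P·diag(243, -32)·P⁻¹ = [[729, -160], [243, -64]] · [[2, -5], [-1, 3]] = [[1618, -4125], [550, -1407]].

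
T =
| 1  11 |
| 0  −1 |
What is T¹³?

T² = I (check: tr T = 0 and det T = −1), so T¹³ = T since 13 is odd.

[[1, 11], [0, −1]]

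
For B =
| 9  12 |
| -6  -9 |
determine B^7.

[[6561, 8748], [-4374, -6561]]

tr B = 0 and det B = -9, so the characteristic polynomial is λ² − (0)λ + (-9) with roots 3 and -3.
Eigenvectors give P = [[2, -1], [-1, 1]] with P⁻¹ = [[1, 1], [1, 2]], and B = P·diag(3, -3)·P⁻¹.
Then B^7 = P·diag(2187, -2187)·P⁻¹ = [[4374, 2187], [-2187, -2187]] · [[1, 1], [1, 2]] = [[6561, 8748], [-4374, -6561]].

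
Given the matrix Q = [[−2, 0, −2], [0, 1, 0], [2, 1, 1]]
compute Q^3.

Q^2 = [[0, −2, 2], [0, 1, 0], [−2, 2, −3]]
Q^3 = [[4, 0, 2], [0, 1, 0], [−2, −1, 1]]

[[4, 0, 2], [0, 1, 0], [−2, −1, 1]]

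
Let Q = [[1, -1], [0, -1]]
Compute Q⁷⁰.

Q² = I (check: tr Q = 0 and det Q = -1), so Q⁷⁰ = I since 70 is even.

[[1, 0], [0, 1]]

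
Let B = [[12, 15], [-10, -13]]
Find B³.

tr B = -1 and det B = -6, so the characteristic polynomial is λ² − (-1)λ + (-6) with roots -3 and 2.
Eigenvectors give P = [[-1, 3], [1, -2]] with P⁻¹ = [[2, 3], [1, 1]], and B = P·diag(-3, 2)·P⁻¹.
Then B³ = P·diag(-27, 8)·P⁻¹ = [[27, 24], [-27, -16]] · [[2, 3], [1, 1]] = [[78, 105], [-70, -97]].

[[78, 105], [-70, -97]]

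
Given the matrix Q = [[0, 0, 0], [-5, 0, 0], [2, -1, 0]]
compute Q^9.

Q is strictly triangular, hence nilpotent: Q^3 = 0, so Q^9 = 0.

[[0, 0, 0], [0, 0, 0], [0, 0, 0]]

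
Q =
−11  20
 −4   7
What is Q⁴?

tr Q = −4 and det Q = 3, so the characteristic polynomial is λ² − (−4)λ + (3) with roots −3 and −1.
Eigenvectors give P = [[5, 2], [2, 1]] with P⁻¹ = [[1, −2], [−2, 5]], and Q = P·diag(−3, −1)·P⁻¹.
Then Q⁴ = P·diag(81, 1)·P⁻¹ = [[405, 2], [162, 1]] · [[1, −2], [−2, 5]] = [[401, −800], [160, −319]].

[[401, −800], [160, −319]]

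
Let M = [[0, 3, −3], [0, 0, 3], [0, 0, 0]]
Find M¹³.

[[0, 0, 0], [0, 0, 0], [0, 0, 0]]

M is strictly triangular, hence nilpotent: M³ = 0, so M¹³ = 0.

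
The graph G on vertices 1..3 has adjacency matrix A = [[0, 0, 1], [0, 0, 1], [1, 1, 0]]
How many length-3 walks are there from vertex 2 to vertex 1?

0

The number of length-3 walks from vertex 2 to vertex 1 is entry (2,1) of A^3, where A is the adjacency matrix.
A^2 = [[1, 1, 0], [1, 1, 0], [0, 0, 2]]
A^3 = [[0, 0, 2], [0, 0, 2], [2, 2, 0]]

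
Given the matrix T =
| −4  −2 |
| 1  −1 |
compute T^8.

tr T = −5 and det T = 6, so the characteristic polynomial is λ² − (−5)λ + (6) with roots −2 and −3.
Eigenvectors give P = [[−1, −2], [1, 1]] with P⁻¹ = [[1, 2], [−1, −1]], and T = P·diag(−2, −3)·P⁻¹.
Then T^8 = P·diag(256, 6561)·P⁻¹ = [[−256, −13122], [256, 6561]] · [[1, 2], [−1, −1]] = [[12866, 12610], [−6305, −6049]].

[[12866, 12610], [−6305, −6049]]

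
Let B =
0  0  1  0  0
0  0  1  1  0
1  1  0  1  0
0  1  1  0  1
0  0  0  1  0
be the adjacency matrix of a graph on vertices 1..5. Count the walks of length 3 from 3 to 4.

The number of length-3 walks from vertex 3 to vertex 4 is entry (3,4) of B³, where B is the adjacency matrix.
B² = [[1, 1, 0, 1, 0], [1, 2, 1, 1, 1], [0, 1, 3, 1, 1], [1, 1, 1, 3, 0], [0, 1, 1, 0, 1]]
B³ = [[0, 1, 3, 1, 1], [1, 2, 4, 4, 1], [3, 4, 2, 5, 1], [1, 4, 5, 2, 3], [1, 1, 1, 3, 0]]

5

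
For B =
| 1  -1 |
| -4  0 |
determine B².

[[5, -1], [-4, 4]]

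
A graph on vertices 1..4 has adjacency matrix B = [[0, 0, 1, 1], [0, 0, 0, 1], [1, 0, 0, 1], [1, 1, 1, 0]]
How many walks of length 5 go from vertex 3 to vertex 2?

The number of length-5 walks from vertex 3 to vertex 2 is entry (3,2) of B⁵, where B is the adjacency matrix.
B² = [[2, 1, 1, 1], [1, 1, 1, 0], [1, 1, 2, 1], [1, 0, 1, 3]]
B³ = [[2, 1, 3, 4], [1, 0, 1, 3], [3, 1, 2, 4], [4, 3, 4, 2]]
B⁴ = [[7, 4, 6, 6], [4, 3, 4, 2], [6, 4, 7, 6], [6, 2, 6, 11]]
B⁵ = [[12, 6, 13, 17], [6, 2, 6, 11], [13, 6, 12, 17], [17, 11, 17, 14]]

6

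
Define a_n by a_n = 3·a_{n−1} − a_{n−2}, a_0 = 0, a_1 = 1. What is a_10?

With companion matrix A = [[3, −1], [1, 0]], [a_n, a_{n−1}]ᵀ = A·[a_{n−1}, a_{n−2}]ᵀ, so [a_10, a_9]ᵀ = A⁹·[a_1, a_0]ᵀ.
A⁹ = [[6765, −2584], [2584, −987]], giving [a_10, a_9]ᵀ = [[6765], [2584]].

6765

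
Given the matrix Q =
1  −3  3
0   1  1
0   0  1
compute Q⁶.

Q = I + N where N = [[0, −3, 3], [0, 0, 1], [0, 0, 0]] is strictly upper-triangular, so N³ = 0.
(I + N)⁶ = I + 6·N + 15·N² = [[1, −18, −27], [0, 1, 6], [0, 0, 1]].

[[1, −18, −27], [0, 1, 6], [0, 0, 1]]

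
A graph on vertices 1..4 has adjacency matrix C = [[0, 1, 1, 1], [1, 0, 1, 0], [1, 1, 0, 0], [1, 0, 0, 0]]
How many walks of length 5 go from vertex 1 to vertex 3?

The number of length-5 walks from vertex 1 to vertex 3 is entry (1,3) of C⁵, where C is the adjacency matrix.
C² = [[3, 1, 1, 0], [1, 2, 1, 1], [1, 1, 2, 1], [0, 1, 1, 1]]
C³ = [[2, 4, 4, 3], [4, 2, 3, 1], [4, 3, 2, 1], [3, 1, 1, 0]]
C⁴ = [[11, 6, 6, 2], [6, 7, 6, 4], [6, 6, 7, 4], [2, 4, 4, 3]]
C⁵ = [[14, 17, 17, 11], [17, 12, 13, 6], [17, 13, 12, 6], [11, 6, 6, 2]]

17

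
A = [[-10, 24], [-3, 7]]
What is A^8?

[[2296, -6120], [765, -2039]]

tr A = -3 and det A = 2, so the characteristic polynomial is λ² − (-3)λ + (2) with roots -2 and -1.
Eigenvectors give P = [[3, -8], [1, -3]] with P⁻¹ = [[3, -8], [1, -3]], and A = P·diag(-2, -1)·P⁻¹.
Then A^8 = P·diag(256, 1)·P⁻¹ = [[768, -8], [256, -3]] · [[3, -8], [1, -3]] = [[2296, -6120], [765, -2039]].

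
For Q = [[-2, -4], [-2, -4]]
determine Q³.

Q² = [[12, 24], [12, 24]]
Q³ = [[-72, -144], [-72, -144]]

[[-72, -144], [-72, -144]]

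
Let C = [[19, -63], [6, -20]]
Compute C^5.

tr C = -1 and det C = -2, so the characteristic polynomial is λ² − (-1)λ + (-2) with roots -2 and 1.
Eigenvectors give P = [[-3, -7], [-1, -2]] with P⁻¹ = [[2, -7], [-1, 3]], and C = P·diag(-2, 1)·P⁻¹.
Then C^5 = P·diag(-32, 1)·P⁻¹ = [[96, -7], [32, -2]] · [[2, -7], [-1, 3]] = [[199, -693], [66, -230]].

[[199, -693], [66, -230]]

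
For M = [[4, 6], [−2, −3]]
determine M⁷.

[[4, 6], [−2, −3]]

M² = M (a projection; rank 1, trace 1), so M⁷ = M.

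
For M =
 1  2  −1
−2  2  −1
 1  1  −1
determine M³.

M² = [[−4, 5, −2], [−7, −1, 1], [−2, 3, −1]]
M³ = [[−16, 0, 1], [−4, −15, 7], [−9, 1, 0]]

[[−16, 0, 1], [−4, −15, 7], [−9, 1, 0]]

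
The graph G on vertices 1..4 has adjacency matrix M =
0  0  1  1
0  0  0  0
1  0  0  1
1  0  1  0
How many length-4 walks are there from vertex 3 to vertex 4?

The number of length-4 walks from vertex 3 to vertex 4 is entry (3,4) of M^4, where M is the adjacency matrix.
M^2 = [[2, 0, 1, 1], [0, 0, 0, 0], [1, 0, 2, 1], [1, 0, 1, 2]]
M^3 = [[2, 0, 3, 3], [0, 0, 0, 0], [3, 0, 2, 3], [3, 0, 3, 2]]
M^4 = [[6, 0, 5, 5], [0, 0, 0, 0], [5, 0, 6, 5], [5, 0, 5, 6]]

5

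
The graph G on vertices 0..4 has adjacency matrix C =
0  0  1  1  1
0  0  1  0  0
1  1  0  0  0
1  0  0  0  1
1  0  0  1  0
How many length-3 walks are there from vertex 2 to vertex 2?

0

The number of length-3 walks from vertex 2 to vertex 2 is entry (2,2) of C³, where C is the adjacency matrix.
C² = [[3, 1, 0, 1, 1], [1, 1, 0, 0, 0], [0, 0, 2, 1, 1], [1, 0, 1, 2, 1], [1, 0, 1, 1, 2]]
C³ = [[2, 0, 4, 4, 4], [0, 0, 2, 1, 1], [4, 2, 0, 1, 1], [4, 1, 1, 2, 3], [4, 1, 1, 3, 2]]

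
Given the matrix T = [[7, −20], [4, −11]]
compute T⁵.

[[967, −2420], [484, −1211]]

tr T = −4 and det T = 3, so the characteristic polynomial is λ² − (−4)λ + (3) with roots −1 and −3.
Eigenvectors give P = [[5, 2], [2, 1]] with P⁻¹ = [[1, −2], [−2, 5]], and T = P·diag(−1, −3)·P⁻¹.
Then T⁵ = P·diag(−1, −243)·P⁻¹ = [[−5, −486], [−2, −243]] · [[1, −2], [−2, 5]] = [[967, −2420], [484, −1211]].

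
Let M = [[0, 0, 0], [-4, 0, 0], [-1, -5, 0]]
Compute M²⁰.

M is strictly triangular, hence nilpotent: M³ = 0, so M²⁰ = 0.

[[0, 0, 0], [0, 0, 0], [0, 0, 0]]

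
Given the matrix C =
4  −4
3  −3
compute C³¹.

[[4, −4], [3, −3]]

C² = C (a projection; rank 1, trace 1), so C³¹ = C.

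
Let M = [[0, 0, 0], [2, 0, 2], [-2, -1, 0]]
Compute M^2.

[[0, 0, 0], [-4, -2, 0], [-2, 0, -2]]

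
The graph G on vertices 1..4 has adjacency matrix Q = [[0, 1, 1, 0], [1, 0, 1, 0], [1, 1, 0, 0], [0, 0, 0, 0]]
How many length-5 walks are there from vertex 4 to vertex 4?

0

The number of length-5 walks from vertex 4 to vertex 4 is entry (4,4) of Q⁵, where Q is the adjacency matrix.
Q² = [[2, 1, 1, 0], [1, 2, 1, 0], [1, 1, 2, 0], [0, 0, 0, 0]]
Q³ = [[2, 3, 3, 0], [3, 2, 3, 0], [3, 3, 2, 0], [0, 0, 0, 0]]
Q⁴ = [[6, 5, 5, 0], [5, 6, 5, 0], [5, 5, 6, 0], [0, 0, 0, 0]]
Q⁵ = [[10, 11, 11, 0], [11, 10, 11, 0], [11, 11, 10, 0], [0, 0, 0, 0]]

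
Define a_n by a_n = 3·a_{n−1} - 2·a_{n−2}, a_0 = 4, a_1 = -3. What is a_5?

-213

With companion matrix M = [[3, -2], [1, 0]], [a_n, a_{n−1}]ᵀ = M·[a_{n−1}, a_{n−2}]ᵀ, so [a_5, a_4]ᵀ = M⁴·[a_1, a_0]ᵀ.
M⁴ = [[31, -30], [15, -14]], giving [a_5, a_4]ᵀ = [[-213], [-101]].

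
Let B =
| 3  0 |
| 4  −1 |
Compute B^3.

tr B = 2 and det B = −3, so the characteristic polynomial is λ² − (2)λ + (−3) with roots 3 and −1.
Eigenvectors give P = [[−1, 0], [−1, −1]] with P⁻¹ = [[−1, 0], [1, −1]], and B = P·diag(3, −1)·P⁻¹.
Then B^3 = P·diag(27, −1)·P⁻¹ = [[−27, 0], [−27, 1]] · [[−1, 0], [1, −1]] = [[27, 0], [28, −1]].

[[27, 0], [28, −1]]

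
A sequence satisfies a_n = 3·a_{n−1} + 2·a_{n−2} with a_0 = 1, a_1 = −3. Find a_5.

With companion matrix T = [[3, 2], [1, 0]], [a_n, a_{n−1}]ᵀ = T·[a_{n−1}, a_{n−2}]ᵀ, so [a_5, a_4]ᵀ = T⁴·[a_1, a_0]ᵀ.
T⁴ = [[139, 78], [39, 22]], giving [a_5, a_4]ᵀ = [[−339], [−95]].

−339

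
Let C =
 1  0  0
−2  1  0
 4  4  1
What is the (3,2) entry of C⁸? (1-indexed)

C = I + N where N = [[0, 0, 0], [−2, 0, 0], [4, 4, 0]] is strictly lower-triangular, so N³ = 0.
(I + N)⁸ = I + 8·N + 28·N² = [[1, 0, 0], [−16, 1, 0], [−192, 32, 1]].

32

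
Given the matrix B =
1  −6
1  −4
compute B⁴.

tr B = −3 and det B = 2, so the characteristic polynomial is λ² − (−3)λ + (2) with roots −1 and −2.
Eigenvectors give P = [[3, 2], [1, 1]] with P⁻¹ = [[1, −2], [−1, 3]], and B = P·diag(−1, −2)·P⁻¹.
Then B⁴ = P·diag(1, 16)·P⁻¹ = [[3, 32], [1, 16]] · [[1, −2], [−1, 3]] = [[−29, 90], [−15, 46]].

[[−29, 90], [−15, 46]]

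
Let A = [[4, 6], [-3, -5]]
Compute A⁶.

[[-62, -126], [63, 127]]

tr A = -1 and det A = -2, so the characteristic polynomial is λ² − (-1)λ + (-2) with roots 1 and -2.
Eigenvectors give P = [[2, 1], [-1, -1]] with P⁻¹ = [[1, 1], [-1, -2]], and A = P·diag(1, -2)·P⁻¹.
Then A⁶ = P·diag(1, 64)·P⁻¹ = [[2, 64], [-1, -64]] · [[1, 1], [-1, -2]] = [[-62, -126], [63, 127]].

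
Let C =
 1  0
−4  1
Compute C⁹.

[[1, 0], [−36, 1]]

C = I + N where N = [[0, 0], [−4, 0]] is strictly lower-triangular, so N² = 0.
(I + N)⁹ = I + 9·N = [[1, 0], [−36, 1]].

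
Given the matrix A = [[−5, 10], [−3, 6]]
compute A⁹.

A² = A (a projection; rank 1, trace 1), so A⁹ = A.

[[−5, 10], [−3, 6]]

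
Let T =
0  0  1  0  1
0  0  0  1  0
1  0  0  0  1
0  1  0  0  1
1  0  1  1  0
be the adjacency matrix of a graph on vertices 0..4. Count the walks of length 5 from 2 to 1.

5

The number of length-5 walks from vertex 2 to vertex 1 is entry (2,1) of T^5, where T is the adjacency matrix.
T^2 = [[2, 0, 1, 1, 1], [0, 1, 0, 0, 1], [1, 0, 2, 1, 1], [1, 0, 1, 2, 0], [1, 1, 1, 0, 3]]
T^3 = [[2, 1, 3, 1, 4], [1, 0, 1, 2, 0], [3, 1, 2, 1, 4], [1, 2, 1, 0, 4], [4, 0, 4, 4, 2]]
T^4 = [[7, 1, 6, 5, 6], [1, 2, 1, 0, 4], [6, 1, 7, 5, 6], [5, 0, 5, 6, 2], [6, 4, 6, 2, 12]]
T^5 = [[12, 5, 13, 7, 18], [5, 0, 5, 6, 2], [13, 5, 12, 7, 18], [7, 6, 7, 2, 16], [18, 2, 18, 16, 14]]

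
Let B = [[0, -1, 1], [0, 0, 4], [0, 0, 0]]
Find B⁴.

[[0, 0, 0], [0, 0, 0], [0, 0, 0]]

B is strictly triangular, hence nilpotent: B³ = 0, so B⁴ = 0.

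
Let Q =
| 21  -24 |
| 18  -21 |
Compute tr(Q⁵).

0

tr Q = 0 and det Q = -9, so the characteristic polynomial is λ² − (0)λ + (-9) with roots 3 and -3.
Eigenvectors give P = [[4, 1], [3, 1]] with P⁻¹ = [[1, -1], [-3, 4]], and Q = P·diag(3, -3)·P⁻¹.
Then Q⁵ = P·diag(243, -243)·P⁻¹ = [[972, -243], [729, -243]] · [[1, -1], [-3, 4]] = [[1701, -1944], [1458, -1701]].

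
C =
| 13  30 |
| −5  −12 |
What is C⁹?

tr C = 1 and det C = −6, so the characteristic polynomial is λ² − (1)λ + (−6) with roots 3 and −2.
Eigenvectors give P = [[−3, 2], [1, −1]] with P⁻¹ = [[−1, −2], [−1, −3]], and C = P·diag(3, −2)·P⁻¹.
Then C⁹ = P·diag(19683, −512)·P⁻¹ = [[−59049, −1024], [19683, 512]] · [[−1, −2], [−1, −3]] = [[60073, 121170], [−20195, −40902]].

[[60073, 121170], [−20195, −40902]]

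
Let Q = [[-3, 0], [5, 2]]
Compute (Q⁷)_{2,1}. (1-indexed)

tr Q = -1 and det Q = -6, so the characteristic polynomial is λ² − (-1)λ + (-6) with roots -3 and 2.
Eigenvectors give P = [[1, 0], [-1, -1]] with P⁻¹ = [[1, 0], [-1, -1]], and Q = P·diag(-3, 2)·P⁻¹.
Then Q⁷ = P·diag(-2187, 128)·P⁻¹ = [[-2187, 0], [2187, -128]] · [[1, 0], [-1, -1]] = [[-2187, 0], [2315, 128]].

2315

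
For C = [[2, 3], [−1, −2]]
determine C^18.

C² = I (check: tr C = 0 and det C = −1), so C^18 = I since 18 is even.

[[1, 0], [0, 1]]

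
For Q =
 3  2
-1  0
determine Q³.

[[15, 14], [-7, -6]]

tr Q = 3 and det Q = 2, so the characteristic polynomial is λ² − (3)λ + (2) with roots 2 and 1.
Eigenvectors give P = [[-2, -1], [1, 1]] with P⁻¹ = [[-1, -1], [1, 2]], and Q = P·diag(2, 1)·P⁻¹.
Then Q³ = P·diag(8, 1)·P⁻¹ = [[-16, -1], [8, 1]] · [[-1, -1], [1, 2]] = [[15, 14], [-7, -6]].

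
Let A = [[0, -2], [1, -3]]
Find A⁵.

[[30, -62], [31, -63]]

tr A = -3 and det A = 2, so the characteristic polynomial is λ² − (-3)λ + (2) with roots -2 and -1.
Eigenvectors give P = [[1, -2], [1, -1]] with P⁻¹ = [[-1, 2], [-1, 1]], and A = P·diag(-2, -1)·P⁻¹.
Then A⁵ = P·diag(-32, -1)·P⁻¹ = [[-32, 2], [-32, 1]] · [[-1, 2], [-1, 1]] = [[30, -62], [31, -63]].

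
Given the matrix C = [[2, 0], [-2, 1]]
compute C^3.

C^2 = [[4, 0], [-6, 1]]
C^3 = [[8, 0], [-14, 1]]

[[8, 0], [-14, 1]]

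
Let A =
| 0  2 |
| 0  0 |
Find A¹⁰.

[[0, 0], [0, 0]]

A is strictly triangular, hence nilpotent: A² = 0, so A¹⁰ = 0.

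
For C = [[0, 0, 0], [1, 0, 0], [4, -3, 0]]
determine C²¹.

[[0, 0, 0], [0, 0, 0], [0, 0, 0]]

C is strictly triangular, hence nilpotent: C³ = 0, so C²¹ = 0.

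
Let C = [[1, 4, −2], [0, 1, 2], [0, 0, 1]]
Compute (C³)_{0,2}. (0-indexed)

C = I + N where N = [[0, 4, −2], [0, 0, 2], [0, 0, 0]] is strictly upper-triangular, so N³ = 0.
(I + N)³ = I + 3·N + 3·N² = [[1, 12, 18], [0, 1, 6], [0, 0, 1]].

18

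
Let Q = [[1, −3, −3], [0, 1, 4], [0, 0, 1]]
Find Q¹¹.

[[1, −33, −693], [0, 1, 44], [0, 0, 1]]

Q = I + N where N = [[0, −3, −3], [0, 0, 4], [0, 0, 0]] is strictly upper-triangular, so N³ = 0.
(I + N)¹¹ = I + 11·N + 55·N² = [[1, −33, −693], [0, 1, 44], [0, 0, 1]].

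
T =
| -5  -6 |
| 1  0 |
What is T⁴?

[[211, 390], [-65, -114]]

tr T = -5 and det T = 6, so the characteristic polynomial is λ² − (-5)λ + (6) with roots -3 and -2.
Eigenvectors give P = [[-3, 2], [1, -1]] with P⁻¹ = [[-1, -2], [-1, -3]], and T = P·diag(-3, -2)·P⁻¹.
Then T⁴ = P·diag(81, 16)·P⁻¹ = [[-243, 32], [81, -16]] · [[-1, -2], [-1, -3]] = [[211, 390], [-65, -114]].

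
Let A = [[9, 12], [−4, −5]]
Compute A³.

[[105, 156], [−52, −77]]

tr A = 4 and det A = 3, so the characteristic polynomial is λ² − (4)λ + (3) with roots 1 and 3.
Eigenvectors give P = [[3, 2], [−2, −1]] with P⁻¹ = [[−1, −2], [2, 3]], and A = P·diag(1, 3)·P⁻¹.
Then A³ = P·diag(1, 27)·P⁻¹ = [[3, 54], [−2, −27]] · [[−1, −2], [2, 3]] = [[105, 156], [−52, −77]].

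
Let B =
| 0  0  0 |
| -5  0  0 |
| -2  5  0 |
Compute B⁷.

[[0, 0, 0], [0, 0, 0], [0, 0, 0]]

B is strictly triangular, hence nilpotent: B³ = 0, so B⁷ = 0.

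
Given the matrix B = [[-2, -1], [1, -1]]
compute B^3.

[[-3, -6], [6, 3]]

B^2 = [[3, 3], [-3, 0]]
B^3 = [[-3, -6], [6, 3]]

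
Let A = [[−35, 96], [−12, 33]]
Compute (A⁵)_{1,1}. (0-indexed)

tr A = −2 and det A = −3, so the characteristic polynomial is λ² − (−2)λ + (−3) with roots 1 and −3.
Eigenvectors give P = [[−8, −3], [−3, −1]] with P⁻¹ = [[1, −3], [−3, 8]], and A = P·diag(1, −3)·P⁻¹.
Then A⁵ = P·diag(1, −243)·P⁻¹ = [[−8, 729], [−3, 243]] · [[1, −3], [−3, 8]] = [[−2195, 5856], [−732, 1953]].

1953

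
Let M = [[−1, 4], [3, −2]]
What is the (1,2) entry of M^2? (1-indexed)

−12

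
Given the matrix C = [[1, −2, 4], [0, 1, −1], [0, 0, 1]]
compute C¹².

C = I + N where N = [[0, −2, 4], [0, 0, −1], [0, 0, 0]] is strictly upper-triangular, so N³ = 0.
(I + N)¹² = I + 12·N + 66·N² = [[1, −24, 180], [0, 1, −12], [0, 0, 1]].

[[1, −24, 180], [0, 1, −12], [0, 0, 1]]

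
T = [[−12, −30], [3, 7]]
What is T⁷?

tr T = −5 and det T = 6, so the characteristic polynomial is λ² − (−5)λ + (6) with roots −3 and −2.
Eigenvectors give P = [[−10, −3], [3, 1]] with P⁻¹ = [[−1, −3], [3, 10]], and T = P·diag(−3, −2)·P⁻¹.
Then T⁷ = P·diag(−2187, −128)·P⁻¹ = [[21870, 384], [−6561, −128]] · [[−1, −3], [3, 10]] = [[−20718, −61770], [6177, 18403]].

[[−20718, −61770], [6177, 18403]]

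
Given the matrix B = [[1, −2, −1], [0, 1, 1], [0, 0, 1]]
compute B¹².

B = I + N where N = [[0, −2, −1], [0, 0, 1], [0, 0, 0]] is strictly upper-triangular, so N³ = 0.
(I + N)¹² = I + 12·N + 66·N² = [[1, −24, −144], [0, 1, 12], [0, 0, 1]].

[[1, −24, −144], [0, 1, 12], [0, 0, 1]]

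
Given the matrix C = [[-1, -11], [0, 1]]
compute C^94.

C² = I (check: tr C = 0 and det C = -1), so C^94 = I since 94 is even.

[[1, 0], [0, 1]]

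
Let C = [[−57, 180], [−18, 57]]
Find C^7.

tr C = 0 and det C = −9, so the characteristic polynomial is λ² − (0)λ + (−9) with roots −3 and 3.
Eigenvectors give P = [[10, 3], [3, 1]] with P⁻¹ = [[1, −3], [−3, 10]], and C = P·diag(−3, 3)·P⁻¹.
Then C^7 = P·diag(−2187, 2187)·P⁻¹ = [[−21870, 6561], [−6561, 2187]] · [[1, −3], [−3, 10]] = [[−41553, 131220], [−13122, 41553]].

[[−41553, 131220], [−13122, 41553]]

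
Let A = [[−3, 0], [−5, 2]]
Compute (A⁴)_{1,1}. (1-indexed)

81

tr A = −1 and det A = −6, so the characteristic polynomial is λ² − (−1)λ + (−6) with roots −3 and 2.
Eigenvectors give P = [[1, 0], [1, −1]] with P⁻¹ = [[1, 0], [1, −1]], and A = P·diag(−3, 2)·P⁻¹.
Then A⁴ = P·diag(81, 16)·P⁻¹ = [[81, 0], [81, −16]] · [[1, 0], [1, −1]] = [[81, 0], [65, 16]].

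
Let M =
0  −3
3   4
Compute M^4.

M^2 = [[−9, −12], [12, 7]]
M^3 = [[−36, −21], [21, −8]]
M^4 = [[−63, 24], [−24, −95]]

[[−63, 24], [−24, −95]]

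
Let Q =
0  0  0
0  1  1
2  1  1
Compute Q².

[[0, 0, 0], [2, 2, 2], [2, 2, 2]]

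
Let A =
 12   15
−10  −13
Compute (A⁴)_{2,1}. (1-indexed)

130

tr A = −1 and det A = −6, so the characteristic polynomial is λ² − (−1)λ + (−6) with roots −3 and 2.
Eigenvectors give P = [[1, −3], [−1, 2]] with P⁻¹ = [[−2, −3], [−1, −1]], and A = P·diag(−3, 2)·P⁻¹.
Then A⁴ = P·diag(81, 16)·P⁻¹ = [[81, −48], [−81, 32]] · [[−2, −3], [−1, −1]] = [[−114, −195], [130, 211]].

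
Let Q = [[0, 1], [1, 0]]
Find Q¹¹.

Q² = I (check: tr Q = 0 and det Q = -1), so Q¹¹ = Q since 11 is odd.

[[0, 1], [1, 0]]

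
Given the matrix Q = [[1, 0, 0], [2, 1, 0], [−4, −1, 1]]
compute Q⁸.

Q = I + N where N = [[0, 0, 0], [2, 0, 0], [−4, −1, 0]] is strictly lower-triangular, so N³ = 0.
(I + N)⁸ = I + 8·N + 28·N² = [[1, 0, 0], [16, 1, 0], [−88, −8, 1]].

[[1, 0, 0], [16, 1, 0], [−88, −8, 1]]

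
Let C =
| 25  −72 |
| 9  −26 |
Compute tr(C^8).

tr C = −1 and det C = −2, so the characteristic polynomial is λ² − (−1)λ + (−2) with roots −2 and 1.
Eigenvectors give P = [[8, 3], [3, 1]] with P⁻¹ = [[−1, 3], [3, −8]], and C = P·diag(−2, 1)·P⁻¹.
Then C^8 = P·diag(256, 1)·P⁻¹ = [[2048, 3], [768, 1]] · [[−1, 3], [3, −8]] = [[−2039, 6120], [−765, 2296]].

257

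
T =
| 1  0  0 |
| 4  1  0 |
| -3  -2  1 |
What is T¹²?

T = I + N where N = [[0, 0, 0], [4, 0, 0], [-3, -2, 0]] is strictly lower-triangular, so N³ = 0.
(I + N)¹² = I + 12·N + 66·N² = [[1, 0, 0], [48, 1, 0], [-564, -24, 1]].

[[1, 0, 0], [48, 1, 0], [-564, -24, 1]]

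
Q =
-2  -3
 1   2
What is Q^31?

Q² = I (check: tr Q = 0 and det Q = -1), so Q^31 = Q since 31 is odd.

[[-2, -3], [1, 2]]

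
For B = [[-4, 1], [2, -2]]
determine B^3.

[[-84, 30], [60, -24]]

B^2 = [[18, -6], [-12, 6]]
B^3 = [[-84, 30], [60, -24]]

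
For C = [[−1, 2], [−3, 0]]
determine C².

[[−5, −2], [3, −6]]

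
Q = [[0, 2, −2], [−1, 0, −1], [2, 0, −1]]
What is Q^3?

[[0, −12, 12], [8, −4, 3], [−10, −4, 3]]

Q^2 = [[−6, 0, 0], [−2, −2, 3], [−2, 4, −3]]
Q^3 = [[0, −12, 12], [8, −4, 3], [−10, −4, 3]]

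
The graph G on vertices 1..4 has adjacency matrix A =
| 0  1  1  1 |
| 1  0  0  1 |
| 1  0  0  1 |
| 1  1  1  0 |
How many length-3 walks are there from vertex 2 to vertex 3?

The number of length-3 walks from vertex 2 to vertex 3 is entry (2,3) of A^3, where A is the adjacency matrix.
A^2 = [[3, 1, 1, 2], [1, 2, 2, 1], [1, 2, 2, 1], [2, 1, 1, 3]]
A^3 = [[4, 5, 5, 5], [5, 2, 2, 5], [5, 2, 2, 5], [5, 5, 5, 4]]

2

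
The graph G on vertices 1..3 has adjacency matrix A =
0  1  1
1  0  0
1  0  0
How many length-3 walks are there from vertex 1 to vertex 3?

The number of length-3 walks from vertex 1 to vertex 3 is entry (1,3) of A^3, where A is the adjacency matrix.
A^2 = [[2, 0, 0], [0, 1, 1], [0, 1, 1]]
A^3 = [[0, 2, 2], [2, 0, 0], [2, 0, 0]]

2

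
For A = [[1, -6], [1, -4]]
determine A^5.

[[61, -186], [31, -94]]

tr A = -3 and det A = 2, so the characteristic polynomial is λ² − (-3)λ + (2) with roots -1 and -2.
Eigenvectors give P = [[-3, -2], [-1, -1]] with P⁻¹ = [[-1, 2], [1, -3]], and A = P·diag(-1, -2)·P⁻¹.
Then A^5 = P·diag(-1, -32)·P⁻¹ = [[3, 64], [1, 32]] · [[-1, 2], [1, -3]] = [[61, -186], [31, -94]].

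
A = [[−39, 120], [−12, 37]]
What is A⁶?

tr A = −2 and det A = −3, so the characteristic polynomial is λ² − (−2)λ + (−3) with roots 1 and −3.
Eigenvectors give P = [[3, 10], [1, 3]] with P⁻¹ = [[−3, 10], [1, −3]], and A = P·diag(1, −3)·P⁻¹.
Then A⁶ = P·diag(1, 729)·P⁻¹ = [[3, 7290], [1, 2187]] · [[−3, 10], [1, −3]] = [[7281, −21840], [2184, −6551]].

[[7281, −21840], [2184, −6551]]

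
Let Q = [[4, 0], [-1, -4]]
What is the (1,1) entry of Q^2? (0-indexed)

16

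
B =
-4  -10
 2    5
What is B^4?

[[-4, -10], [2, 5]]

B² = B (a projection; rank 1, trace 1), so B^4 = B.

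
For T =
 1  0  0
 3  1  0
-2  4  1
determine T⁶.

[[1, 0, 0], [18, 1, 0], [168, 24, 1]]

T = I + N where N = [[0, 0, 0], [3, 0, 0], [-2, 4, 0]] is strictly lower-triangular, so N³ = 0.
(I + N)⁶ = I + 6·N + 15·N² = [[1, 0, 0], [18, 1, 0], [168, 24, 1]].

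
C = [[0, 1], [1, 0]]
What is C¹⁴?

C² = I (check: tr C = 0 and det C = -1), so C¹⁴ = I since 14 is even.

[[1, 0], [0, 1]]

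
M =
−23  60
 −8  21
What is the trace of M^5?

tr M = −2 and det M = −3, so the characteristic polynomial is λ² − (−2)λ + (−3) with roots 1 and −3.
Eigenvectors give P = [[−5, 3], [−2, 1]] with P⁻¹ = [[1, −3], [2, −5]], and M = P·diag(1, −3)·P⁻¹.
Then M^5 = P·diag(1, −243)·P⁻¹ = [[−5, −729], [−2, −243]] · [[1, −3], [2, −5]] = [[−1463, 3660], [−488, 1221]].

−242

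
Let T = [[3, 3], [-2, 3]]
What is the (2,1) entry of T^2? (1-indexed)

-12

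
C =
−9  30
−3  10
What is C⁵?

[[−9, 30], [−3, 10]]

C² = C (a projection; rank 1, trace 1), so C⁵ = C.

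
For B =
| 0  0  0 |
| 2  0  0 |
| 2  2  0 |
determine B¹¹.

[[0, 0, 0], [0, 0, 0], [0, 0, 0]]

B is strictly triangular, hence nilpotent: B³ = 0, so B¹¹ = 0.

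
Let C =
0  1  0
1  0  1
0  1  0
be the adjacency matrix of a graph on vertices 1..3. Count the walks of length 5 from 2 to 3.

4

The number of length-5 walks from vertex 2 to vertex 3 is entry (2,3) of C^5, where C is the adjacency matrix.
C^2 = [[1, 0, 1], [0, 2, 0], [1, 0, 1]]
C^3 = [[0, 2, 0], [2, 0, 2], [0, 2, 0]]
C^4 = [[2, 0, 2], [0, 4, 0], [2, 0, 2]]
C^5 = [[0, 4, 0], [4, 0, 4], [0, 4, 0]]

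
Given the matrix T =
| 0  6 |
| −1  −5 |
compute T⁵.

tr T = −5 and det T = 6, so the characteristic polynomial is λ² − (−5)λ + (6) with roots −3 and −2.
Eigenvectors give P = [[−2, −3], [1, 1]] with P⁻¹ = [[1, 3], [−1, −2]], and T = P·diag(−3, −2)·P⁻¹.
Then T⁵ = P·diag(−243, −32)·P⁻¹ = [[486, 96], [−243, −32]] · [[1, 3], [−1, −2]] = [[390, 1266], [−211, −665]].

[[390, 1266], [−211, −665]]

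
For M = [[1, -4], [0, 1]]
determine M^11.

M = I + N where N = [[0, -4], [0, 0]] is strictly upper-triangular, so N^2 = 0.
(I + N)^11 = I + 11·N = [[1, -44], [0, 1]].

[[1, -44], [0, 1]]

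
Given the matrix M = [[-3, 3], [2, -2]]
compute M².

[[15, -15], [-10, 10]]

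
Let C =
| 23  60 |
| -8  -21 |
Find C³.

[[167, 420], [-56, -141]]

tr C = 2 and det C = -3, so the characteristic polynomial is λ² − (2)λ + (-3) with roots -1 and 3.
Eigenvectors give P = [[-5, -3], [2, 1]] with P⁻¹ = [[1, 3], [-2, -5]], and C = P·diag(-1, 3)·P⁻¹.
Then C³ = P·diag(-1, 27)·P⁻¹ = [[5, -81], [-2, 27]] · [[1, 3], [-2, -5]] = [[167, 420], [-56, -141]].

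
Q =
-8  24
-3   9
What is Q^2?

Q² = Q (a projection; rank 1, trace 1), so Q^2 = Q.

[[-8, 24], [-3, 9]]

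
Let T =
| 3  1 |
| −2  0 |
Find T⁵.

[[63, 31], [−62, −30]]

tr T = 3 and det T = 2, so the characteristic polynomial is λ² − (3)λ + (2) with roots 2 and 1.
Eigenvectors give P = [[−1, −1], [1, 2]] with P⁻¹ = [[−2, −1], [1, 1]], and T = P·diag(2, 1)·P⁻¹.
Then T⁵ = P·diag(32, 1)·P⁻¹ = [[−32, −1], [32, 2]] · [[−2, −1], [1, 1]] = [[63, 31], [−62, −30]].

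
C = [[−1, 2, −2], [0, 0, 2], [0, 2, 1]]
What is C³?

C² = [[1, −6, 4], [0, 4, 2], [0, 2, 5]]
C³ = [[−1, 10, −10], [0, 4, 10], [0, 10, 9]]

[[−1, 10, −10], [0, 4, 10], [0, 10, 9]]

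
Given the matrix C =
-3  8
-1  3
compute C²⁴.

C² = I (check: tr C = 0 and det C = -1), so C²⁴ = I since 24 is even.

[[1, 0], [0, 1]]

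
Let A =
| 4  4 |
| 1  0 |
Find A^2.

[[20, 16], [4, 4]]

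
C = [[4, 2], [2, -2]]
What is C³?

C² = [[20, 4], [4, 8]]
C³ = [[88, 32], [32, -8]]

[[88, 32], [32, -8]]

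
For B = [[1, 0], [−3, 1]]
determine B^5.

B = I + N where N = [[0, 0], [−3, 0]] is strictly lower-triangular, so N^2 = 0.
(I + N)^5 = I + 5·N = [[1, 0], [−15, 1]].

[[1, 0], [−15, 1]]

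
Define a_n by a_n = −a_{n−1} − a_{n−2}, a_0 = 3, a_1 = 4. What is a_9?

With companion matrix Q = [[−1, −1], [1, 0]], [a_n, a_{n−1}]ᵀ = Q·[a_{n−1}, a_{n−2}]ᵀ, so [a_9, a_8]ᵀ = Q⁸·[a_1, a_0]ᵀ.
Q⁸ = [[0, 1], [−1, −1]], giving [a_9, a_8]ᵀ = [[3], [−7]].

3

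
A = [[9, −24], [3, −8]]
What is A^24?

A² = A (a projection; rank 1, trace 1), so A^24 = A.

[[9, −24], [3, −8]]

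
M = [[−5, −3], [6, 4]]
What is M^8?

[[511, 255], [−510, −254]]

tr M = −1 and det M = −2, so the characteristic polynomial is λ² − (−1)λ + (−2) with roots 1 and −2.
Eigenvectors give P = [[−1, 1], [2, −1]] with P⁻¹ = [[1, 1], [2, 1]], and M = P·diag(1, −2)·P⁻¹.
Then M^8 = P·diag(1, 256)·P⁻¹ = [[−1, 256], [2, −256]] · [[1, 1], [2, 1]] = [[511, 255], [−510, −254]].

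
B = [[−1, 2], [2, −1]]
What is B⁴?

[[41, −40], [−40, 41]]

B² = [[5, −4], [−4, 5]]
B³ = [[−13, 14], [14, −13]]
B⁴ = [[41, −40], [−40, 41]]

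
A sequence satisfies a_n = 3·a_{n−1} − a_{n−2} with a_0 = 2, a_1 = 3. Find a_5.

123

With companion matrix Q = [[3, −1], [1, 0]], [a_n, a_{n−1}]ᵀ = Q·[a_{n−1}, a_{n−2}]ᵀ, so [a_5, a_4]ᵀ = Q^4·[a_1, a_0]ᵀ.
Q^4 = [[55, −21], [21, −8]], giving [a_5, a_4]ᵀ = [[123], [47]].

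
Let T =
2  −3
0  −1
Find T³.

[[8, −9], [0, −1]]

T² = [[4, −3], [0, 1]]
T³ = [[8, −9], [0, −1]]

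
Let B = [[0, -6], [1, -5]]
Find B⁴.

[[-114, 390], [-65, 211]]

tr B = -5 and det B = 6, so the characteristic polynomial is λ² − (-5)λ + (6) with roots -3 and -2.
Eigenvectors give P = [[2, -3], [1, -1]] with P⁻¹ = [[-1, 3], [-1, 2]], and B = P·diag(-3, -2)·P⁻¹.
Then B⁴ = P·diag(81, 16)·P⁻¹ = [[162, -48], [81, -16]] · [[-1, 3], [-1, 2]] = [[-114, 390], [-65, 211]].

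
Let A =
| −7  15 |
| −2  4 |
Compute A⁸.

tr A = −3 and det A = 2, so the characteristic polynomial is λ² − (−3)λ + (2) with roots −2 and −1.
Eigenvectors give P = [[−3, 5], [−1, 2]] with P⁻¹ = [[−2, 5], [−1, 3]], and A = P·diag(−2, −1)·P⁻¹.
Then A⁸ = P·diag(256, 1)·P⁻¹ = [[−768, 5], [−256, 2]] · [[−2, 5], [−1, 3]] = [[1531, −3825], [510, −1274]].

[[1531, −3825], [510, −1274]]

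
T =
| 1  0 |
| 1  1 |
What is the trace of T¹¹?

T = I + N where N = [[0, 0], [1, 0]] is strictly lower-triangular, so N² = 0.
(I + N)¹¹ = I + 11·N = [[1, 0], [11, 1]].

2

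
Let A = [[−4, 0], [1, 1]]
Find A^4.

A^2 = [[16, 0], [−3, 1]]
A^3 = [[−64, 0], [13, 1]]
A^4 = [[256, 0], [−51, 1]]

[[256, 0], [−51, 1]]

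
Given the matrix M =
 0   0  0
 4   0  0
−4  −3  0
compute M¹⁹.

M is strictly triangular, hence nilpotent: M³ = 0, so M¹⁹ = 0.

[[0, 0, 0], [0, 0, 0], [0, 0, 0]]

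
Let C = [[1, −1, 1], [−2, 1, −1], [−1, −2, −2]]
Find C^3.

C^2 = [[2, −4, 0], [−3, 5, −1], [5, 3, 5]]
C^3 = [[10, −6, 6], [−12, 10, −6], [−6, −12, −8]]

[[10, −6, 6], [−12, 10, −6], [−6, −12, −8]]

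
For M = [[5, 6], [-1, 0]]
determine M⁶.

tr M = 5 and det M = 6, so the characteristic polynomial is λ² − (5)λ + (6) with roots 3 and 2.
Eigenvectors give P = [[-3, 2], [1, -1]] with P⁻¹ = [[-1, -2], [-1, -3]], and M = P·diag(3, 2)·P⁻¹.
Then M⁶ = P·diag(729, 64)·P⁻¹ = [[-2187, 128], [729, -64]] · [[-1, -2], [-1, -3]] = [[2059, 3990], [-665, -1266]].

[[2059, 3990], [-665, -1266]]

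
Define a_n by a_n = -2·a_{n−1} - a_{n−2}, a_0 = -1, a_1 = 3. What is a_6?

-13

With companion matrix Q = [[-2, -1], [1, 0]], [a_n, a_{n−1}]ᵀ = Q·[a_{n−1}, a_{n−2}]ᵀ, so [a_6, a_5]ᵀ = Q⁵·[a_1, a_0]ᵀ.
Q⁵ = [[-6, -5], [5, 4]], giving [a_6, a_5]ᵀ = [[-13], [11]].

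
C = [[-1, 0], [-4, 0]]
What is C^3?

[[-1, 0], [-4, 0]]

C^2 = [[1, 0], [4, 0]]
C^3 = [[-1, 0], [-4, 0]]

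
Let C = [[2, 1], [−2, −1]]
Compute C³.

C² = [[2, 1], [−2, −1]]
C³ = [[2, 1], [−2, −1]]

[[2, 1], [−2, −1]]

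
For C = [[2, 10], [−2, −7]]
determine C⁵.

tr C = −5 and det C = 6, so the characteristic polynomial is λ² − (−5)λ + (6) with roots −3 and −2.
Eigenvectors give P = [[−2, 5], [1, −2]] with P⁻¹ = [[2, 5], [1, 2]], and C = P·diag(−3, −2)·P⁻¹.
Then C⁵ = P·diag(−243, −32)·P⁻¹ = [[486, −160], [−243, 64]] · [[2, 5], [1, 2]] = [[812, 2110], [−422, −1087]].

[[812, 2110], [−422, −1087]]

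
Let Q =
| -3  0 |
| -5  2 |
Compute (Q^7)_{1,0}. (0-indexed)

-2315

tr Q = -1 and det Q = -6, so the characteristic polynomial is λ² − (-1)λ + (-6) with roots -3 and 2.
Eigenvectors give P = [[1, 0], [1, -1]] with P⁻¹ = [[1, 0], [1, -1]], and Q = P·diag(-3, 2)·P⁻¹.
Then Q^7 = P·diag(-2187, 128)·P⁻¹ = [[-2187, 0], [-2187, -128]] · [[1, 0], [1, -1]] = [[-2187, 0], [-2315, 128]].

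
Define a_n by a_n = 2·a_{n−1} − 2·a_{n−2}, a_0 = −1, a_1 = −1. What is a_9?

With companion matrix C = [[2, −2], [1, 0]], [a_n, a_{n−1}]ᵀ = C·[a_{n−1}, a_{n−2}]ᵀ, so [a_9, a_8]ᵀ = C^8·[a_1, a_0]ᵀ.
C^8 = [[16, 0], [0, 16]], giving [a_9, a_8]ᵀ = [[−16], [−16]].

−16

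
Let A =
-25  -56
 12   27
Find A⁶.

[[-4367, -10192], [2184, 5097]]

tr A = 2 and det A = -3, so the characteristic polynomial is λ² − (2)λ + (-3) with roots 3 and -1.
Eigenvectors give P = [[-2, 7], [1, -3]] with P⁻¹ = [[3, 7], [1, 2]], and A = P·diag(3, -1)·P⁻¹.
Then A⁶ = P·diag(729, 1)·P⁻¹ = [[-1458, 7], [729, -3]] · [[3, 7], [1, 2]] = [[-4367, -10192], [2184, 5097]].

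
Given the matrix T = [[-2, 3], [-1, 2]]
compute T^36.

[[1, 0], [0, 1]]

T² = I (check: tr T = 0 and det T = -1), so T^36 = I since 36 is even.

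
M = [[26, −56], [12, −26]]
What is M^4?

[[16, 0], [0, 16]]

tr M = 0 and det M = −4, so the characteristic polynomial is λ² − (0)λ + (−4) with roots −2 and 2.
Eigenvectors give P = [[2, −7], [1, −3]] with P⁻¹ = [[−3, 7], [−1, 2]], and M = P·diag(−2, 2)·P⁻¹.
Then M^4 = P·diag(16, 16)·P⁻¹ = [[32, −112], [16, −48]] · [[−3, 7], [−1, 2]] = [[16, 0], [0, 16]].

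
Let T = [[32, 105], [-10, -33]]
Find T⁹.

[[121682, 424095], [-40390, -140853]]

tr T = -1 and det T = -6, so the characteristic polynomial is λ² − (-1)λ + (-6) with roots 2 and -3.
Eigenvectors give P = [[7, -3], [-2, 1]] with P⁻¹ = [[1, 3], [2, 7]], and T = P·diag(2, -3)·P⁻¹.
Then T⁹ = P·diag(512, -19683)·P⁻¹ = [[3584, 59049], [-1024, -19683]] · [[1, 3], [2, 7]] = [[121682, 424095], [-40390, -140853]].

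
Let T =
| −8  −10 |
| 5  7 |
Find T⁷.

[[−4502, −4630], [2315, 2443]]

tr T = −1 and det T = −6, so the characteristic polynomial is λ² − (−1)λ + (−6) with roots 2 and −3.
Eigenvectors give P = [[1, −2], [−1, 1]] with P⁻¹ = [[−1, −2], [−1, −1]], and T = P·diag(2, −3)·P⁻¹.
Then T⁷ = P·diag(128, −2187)·P⁻¹ = [[128, 4374], [−128, −2187]] · [[−1, −2], [−1, −1]] = [[−4502, −4630], [2315, 2443]].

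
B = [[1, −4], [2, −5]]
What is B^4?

[[−79, 160], [−80, 161]]

tr B = −4 and det B = 3, so the characteristic polynomial is λ² − (−4)λ + (3) with roots −1 and −3.
Eigenvectors give P = [[−2, −1], [−1, −1]] with P⁻¹ = [[−1, 1], [1, −2]], and B = P·diag(−1, −3)·P⁻¹.
Then B^4 = P·diag(1, 81)·P⁻¹ = [[−2, −81], [−1, −81]] · [[−1, 1], [1, −2]] = [[−79, 160], [−80, 161]].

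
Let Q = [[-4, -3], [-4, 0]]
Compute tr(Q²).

40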